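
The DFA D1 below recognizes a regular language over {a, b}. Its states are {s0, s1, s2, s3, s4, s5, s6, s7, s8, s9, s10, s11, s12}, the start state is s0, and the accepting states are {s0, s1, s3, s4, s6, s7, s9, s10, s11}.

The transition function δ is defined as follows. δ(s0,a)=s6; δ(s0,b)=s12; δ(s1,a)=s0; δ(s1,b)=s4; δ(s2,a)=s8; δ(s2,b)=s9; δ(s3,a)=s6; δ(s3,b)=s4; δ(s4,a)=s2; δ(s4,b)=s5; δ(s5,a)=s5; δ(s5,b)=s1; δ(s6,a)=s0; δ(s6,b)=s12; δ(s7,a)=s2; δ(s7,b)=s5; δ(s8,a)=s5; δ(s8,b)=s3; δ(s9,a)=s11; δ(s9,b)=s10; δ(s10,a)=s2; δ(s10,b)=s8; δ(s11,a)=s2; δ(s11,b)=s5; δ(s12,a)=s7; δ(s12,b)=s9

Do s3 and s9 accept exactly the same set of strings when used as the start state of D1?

No

All states are reachable from the start state.
P0 = {s0,s1,s3,s4,s6,s7,s9,s10,s11} | {s2,s5,s8,s12}.
Refine {s0,s1,s3,s4,s6,s7,s9,s10,s11} on symbol a: members go to different blocks, giving {s0,s1,s3,s6,s9} and {s4,s7,s10,s11}.
Split {s0,s1,s3,s6,s9} by δ(·,a) → {s0,s1,s3,s6} and {s9}.
Split {s0,s1,s3,s6} by δ(·,b) → {s0,s6} and {s1,s3}.
Refine {s2,s5,s8,s12} on symbol a: members go to different blocks, giving {s2,s5,s8} and {s12}.
Refine {s2,s5,s8} on symbol b: members go to different blocks, giving {s5,s8} and {s2}.
No further refinement is possible. Final partition (7 blocks): {s0,s6} | {s5,s8} | {s4,s7,s10,s11} | {s9} | {s1,s3} | {s12} | {s2}.
s3 and s9 end up in different blocks, so they are distinguishable. For instance, the string 'aa' is accepted from only s3.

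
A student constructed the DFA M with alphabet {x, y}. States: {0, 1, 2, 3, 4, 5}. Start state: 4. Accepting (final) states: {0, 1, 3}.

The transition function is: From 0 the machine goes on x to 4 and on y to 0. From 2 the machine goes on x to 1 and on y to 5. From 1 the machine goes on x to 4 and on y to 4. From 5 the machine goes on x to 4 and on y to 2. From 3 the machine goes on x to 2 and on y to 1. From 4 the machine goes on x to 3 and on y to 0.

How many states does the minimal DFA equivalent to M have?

Start with accepting vs non-accepting: {0,1,3} | {2,4,5}.
On input y, block {0,1,3} splits into {0,3} and {1}.
Split {0,3} by δ(·,y) → {0} and {3}.
Refine {2,4,5} on symbol x: members go to different blocks, giving {2} and {4} and {5}.
Stable partition: {0} | {2} | {1} | {3} | {4} | {5} — 6 equivalence classes.

6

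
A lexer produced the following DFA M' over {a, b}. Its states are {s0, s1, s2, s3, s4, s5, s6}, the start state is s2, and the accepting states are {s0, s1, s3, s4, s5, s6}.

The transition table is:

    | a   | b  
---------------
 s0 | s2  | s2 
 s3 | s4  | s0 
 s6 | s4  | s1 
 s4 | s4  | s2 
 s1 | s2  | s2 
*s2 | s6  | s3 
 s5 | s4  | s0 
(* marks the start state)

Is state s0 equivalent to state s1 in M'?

First remove the unreachable states {s5}; 6 states remain.
Start with accepting vs non-accepting: {s0,s1,s3,s4,s6} | {s2}.
On input a, block {s0,s1,s3,s4,s6} splits into {s3,s4,s6} and {s0,s1}.
Refine {s3,s4,s6} on symbol b: members go to different blocks, giving {s3,s6} and {s4}.
The partition is now stable with 4 blocks: {s3,s6} | {s2} | {s0,s1} | {s4}.
s0 and s1 lie in the same block of the stable partition, so they are equivalent — no string distinguishes them.

Yes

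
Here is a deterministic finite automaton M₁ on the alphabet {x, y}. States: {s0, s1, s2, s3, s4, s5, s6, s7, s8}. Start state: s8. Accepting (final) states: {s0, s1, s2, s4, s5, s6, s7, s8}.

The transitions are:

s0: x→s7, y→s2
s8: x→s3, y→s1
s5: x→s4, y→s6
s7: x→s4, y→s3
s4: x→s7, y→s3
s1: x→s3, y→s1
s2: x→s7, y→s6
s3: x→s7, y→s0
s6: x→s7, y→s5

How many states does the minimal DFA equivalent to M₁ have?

Every state is reachable, so we keep all 9.
Start with accepting vs non-accepting: {s0,s1,s2,s4,s5,s6,s7,s8} | {s3}.
Refine {s0,s1,s2,s4,s5,s6,s7,s8} on symbol x: members go to different blocks, giving {s0,s2,s4,s5,s6,s7} and {s1,s8}.
Refine {s0,s2,s4,s5,s6,s7} on symbol y: members go to different blocks, giving {s0,s2,s5,s6} and {s4,s7}.
No further refinement is possible. Final partition (4 blocks): {s0,s2,s5,s6} | {s3} | {s1,s8} | {s4,s7}.

4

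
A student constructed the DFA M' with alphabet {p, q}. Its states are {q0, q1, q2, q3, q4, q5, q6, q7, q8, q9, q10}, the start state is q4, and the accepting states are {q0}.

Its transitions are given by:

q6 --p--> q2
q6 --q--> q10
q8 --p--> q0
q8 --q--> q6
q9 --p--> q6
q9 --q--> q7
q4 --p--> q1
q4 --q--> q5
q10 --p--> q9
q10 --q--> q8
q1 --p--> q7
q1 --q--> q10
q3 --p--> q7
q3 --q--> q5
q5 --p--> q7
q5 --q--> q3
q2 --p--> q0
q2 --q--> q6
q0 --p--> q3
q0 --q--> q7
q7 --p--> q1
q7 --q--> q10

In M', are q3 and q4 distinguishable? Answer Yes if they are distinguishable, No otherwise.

Every state is reachable, so we keep all 11.
Start with accepting vs non-accepting: {q0} | {q1,q2,q3,q4,q5,q6,q7,q8,q9,q10}.
Split {q1,q2,q3,q4,q5,q6,q7,q8,q9,q10} by δ(·,p) → {q1,q3,q4,q5,q6,q7,q9,q10} and {q2,q8}.
On input p, block {q1,q3,q4,q5,q6,q7,q9,q10} splits into {q1,q3,q4,q5,q7,q9,q10} and {q6}.
On input p, block {q1,q3,q4,q5,q7,q9,q10} splits into {q1,q3,q4,q5,q7,q10} and {q9}.
On input p, block {q1,q3,q4,q5,q7,q10} splits into {q1,q3,q4,q5,q7} and {q10}.
Split {q1,q3,q4,q5,q7} by δ(·,q) → {q3,q4,q5} and {q1,q7}.
No further refinement is possible. Final partition (7 blocks): {q0} | {q3,q4,q5} | {q2,q8} | {q6} | {q9} | {q10} | {q1,q7}.
q3 and q4 lie in the same block of the stable partition, so they are equivalent — no string distinguishes them.

No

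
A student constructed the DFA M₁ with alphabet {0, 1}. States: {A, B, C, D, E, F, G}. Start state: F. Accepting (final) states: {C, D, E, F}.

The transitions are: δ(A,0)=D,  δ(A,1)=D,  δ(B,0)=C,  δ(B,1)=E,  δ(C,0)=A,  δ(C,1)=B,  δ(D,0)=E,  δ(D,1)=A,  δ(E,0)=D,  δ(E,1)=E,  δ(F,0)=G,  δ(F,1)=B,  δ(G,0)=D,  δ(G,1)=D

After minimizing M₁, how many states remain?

All states are reachable from the start state.
P0 = {C,D,E,F} | {A,B,G}.
On input 0, block {C,D,E,F} splits into {C,F} and {D,E}.
Split {A,B,G} by δ(·,0) → {A,G} and {B}.
Split {D,E} by δ(·,1) → {D} and {E}.
No further refinement is possible. Final partition (5 blocks): {C,F} | {A,G} | {D} | {B} | {E}.

5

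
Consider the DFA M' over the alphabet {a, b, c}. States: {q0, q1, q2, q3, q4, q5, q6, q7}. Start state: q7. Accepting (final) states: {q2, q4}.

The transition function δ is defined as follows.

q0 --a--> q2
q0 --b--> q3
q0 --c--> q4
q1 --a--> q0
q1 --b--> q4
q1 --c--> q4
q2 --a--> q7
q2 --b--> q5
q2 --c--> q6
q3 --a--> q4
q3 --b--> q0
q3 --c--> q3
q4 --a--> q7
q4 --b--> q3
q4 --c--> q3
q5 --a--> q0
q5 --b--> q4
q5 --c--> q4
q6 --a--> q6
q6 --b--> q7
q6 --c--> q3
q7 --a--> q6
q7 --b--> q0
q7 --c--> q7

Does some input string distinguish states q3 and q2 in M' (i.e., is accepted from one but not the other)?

States {q1} cannot be reached from the start state, so discard them.
Initial partition by acceptance: {q2,q4} | {q0,q3,q5,q6,q7}.
On input a, block {q0,q3,q5,q6,q7} splits into {q5,q6,q7} and {q0,q3}.
Refine {q2,q4} on symbol b: members go to different blocks, giving {q2} and {q4}.
Refine {q5,q6,q7} on symbol a: members go to different blocks, giving {q6,q7} and {q5}.
Split {q6,q7} by δ(·,b) → {q6} and {q7}.
On input a, block {q0,q3} splits into {q0} and {q3}.
Stable partition: {q2} | {q6} | {q0} | {q4} | {q5} | {q7} | {q3} — 7 equivalence classes.
q3 and q2 end up in different blocks, so they are distinguishable. For instance, the string 'ε' is accepted from only q2.

Yes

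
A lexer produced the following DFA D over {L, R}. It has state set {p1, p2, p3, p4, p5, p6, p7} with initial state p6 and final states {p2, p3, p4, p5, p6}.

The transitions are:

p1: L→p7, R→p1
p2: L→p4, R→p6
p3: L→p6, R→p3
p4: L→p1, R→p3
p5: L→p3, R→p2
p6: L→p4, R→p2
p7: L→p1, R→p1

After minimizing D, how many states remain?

4

First remove the unreachable states {p5}; 6 states remain.
Start with accepting vs non-accepting: {p2,p3,p4,p6} | {p1,p7}.
Split {p2,p3,p4,p6} by δ(·,L) → {p2,p3,p6} and {p4}.
Refine {p2,p3,p6} on symbol L: members go to different blocks, giving {p2,p6} and {p3}.
No further refinement is possible. Final partition (4 blocks): {p2,p6} | {p1,p7} | {p4} | {p3}.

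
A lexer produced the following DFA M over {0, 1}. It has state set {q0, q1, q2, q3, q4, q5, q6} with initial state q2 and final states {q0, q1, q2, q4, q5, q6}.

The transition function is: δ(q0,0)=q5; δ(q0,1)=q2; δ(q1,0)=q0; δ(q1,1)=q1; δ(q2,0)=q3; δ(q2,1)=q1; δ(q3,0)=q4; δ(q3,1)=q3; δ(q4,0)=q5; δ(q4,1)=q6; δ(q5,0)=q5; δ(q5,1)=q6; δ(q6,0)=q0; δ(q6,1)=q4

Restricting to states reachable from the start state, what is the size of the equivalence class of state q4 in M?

2

Start with accepting vs non-accepting: {q0,q1,q2,q4,q5,q6} | {q3}.
Split {q0,q1,q2,q4,q5,q6} by δ(·,0) → {q0,q1,q4,q5,q6} and {q2}.
On input 1, block {q0,q1,q4,q5,q6} splits into {q1,q4,q5,q6} and {q0}.
On input 0, block {q1,q4,q5,q6} splits into {q1,q6} and {q4,q5}.
Split {q1,q6} by δ(·,1) → {q1} and {q6}.
No further refinement is possible. Final partition (6 blocks): {q1} | {q3} | {q2} | {q0} | {q4,q5} | {q6}.
The equivalence class containing q4 is {q4,q5}, of size 2.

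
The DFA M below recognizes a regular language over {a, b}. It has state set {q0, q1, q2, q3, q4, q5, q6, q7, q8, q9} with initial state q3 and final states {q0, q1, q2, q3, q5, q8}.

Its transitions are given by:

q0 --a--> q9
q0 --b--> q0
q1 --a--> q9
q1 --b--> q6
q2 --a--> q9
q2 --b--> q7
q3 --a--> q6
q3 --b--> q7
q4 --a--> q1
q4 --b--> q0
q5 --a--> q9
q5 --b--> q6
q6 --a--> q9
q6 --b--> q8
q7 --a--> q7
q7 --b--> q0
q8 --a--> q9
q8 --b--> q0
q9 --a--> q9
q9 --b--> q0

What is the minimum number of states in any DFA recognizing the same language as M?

3

First remove the unreachable states {q1,q2,q4,q5}; 6 states remain.
Start with accepting vs non-accepting: {q0,q3,q8} | {q6,q7,q9}.
Split {q0,q3,q8} by δ(·,b) → {q0,q8} and {q3}.
Stable partition: {q0,q8} | {q6,q7,q9} | {q3} — 3 equivalence classes.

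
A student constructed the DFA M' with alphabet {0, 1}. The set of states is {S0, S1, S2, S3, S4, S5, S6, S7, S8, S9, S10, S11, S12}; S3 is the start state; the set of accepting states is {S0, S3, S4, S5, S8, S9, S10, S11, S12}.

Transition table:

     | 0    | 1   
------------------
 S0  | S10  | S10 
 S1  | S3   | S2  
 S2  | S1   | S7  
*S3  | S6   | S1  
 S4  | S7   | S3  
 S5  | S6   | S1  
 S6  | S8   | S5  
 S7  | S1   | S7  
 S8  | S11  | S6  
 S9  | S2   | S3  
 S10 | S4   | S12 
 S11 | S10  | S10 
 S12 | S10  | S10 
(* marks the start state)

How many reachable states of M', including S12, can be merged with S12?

States {S0,S9} cannot be reached from the start state, so discard them.
Initial partition by acceptance: {S3,S4,S5,S8,S10,S11,S12} | {S1,S2,S6,S7}.
On input 0, block {S3,S4,S5,S8,S10,S11,S12} splits into {S8,S10,S11,S12} and {S3,S4,S5}.
Split {S8,S10,S11,S12} by δ(·,0) → {S8,S11,S12} and {S10}.
On input 0, block {S8,S11,S12} splits into {S11,S12} and {S8}.
On input 0, block {S1,S2,S6,S7} splits into {S2,S7} and {S1} and {S6}.
On input 0, block {S3,S4,S5} splits into {S3,S5} and {S4}.
The partition is now stable with 8 blocks: {S11,S12} | {S2,S7} | {S3,S5} | {S10} | {S8} | {S1} | {S6} | {S4}.
The equivalence class containing S12 is {S11,S12}, of size 2.

2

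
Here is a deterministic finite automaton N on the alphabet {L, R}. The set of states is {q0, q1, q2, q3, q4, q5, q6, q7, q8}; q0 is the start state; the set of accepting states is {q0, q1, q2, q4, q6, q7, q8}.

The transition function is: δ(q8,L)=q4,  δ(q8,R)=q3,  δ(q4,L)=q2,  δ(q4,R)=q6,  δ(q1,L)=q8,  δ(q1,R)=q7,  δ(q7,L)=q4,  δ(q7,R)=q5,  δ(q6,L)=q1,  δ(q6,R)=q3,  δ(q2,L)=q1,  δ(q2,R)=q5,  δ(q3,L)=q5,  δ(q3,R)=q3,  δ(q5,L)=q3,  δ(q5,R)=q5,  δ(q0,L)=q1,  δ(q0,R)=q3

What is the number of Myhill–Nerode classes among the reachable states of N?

P0 = {q0,q1,q2,q4,q6,q7,q8} | {q3,q5}.
Refine {q0,q1,q2,q4,q6,q7,q8} on symbol R: members go to different blocks, giving {q0,q2,q6,q7,q8} and {q1,q4}.
The partition is now stable with 3 blocks: {q0,q2,q6,q7,q8} | {q3,q5} | {q1,q4}.

3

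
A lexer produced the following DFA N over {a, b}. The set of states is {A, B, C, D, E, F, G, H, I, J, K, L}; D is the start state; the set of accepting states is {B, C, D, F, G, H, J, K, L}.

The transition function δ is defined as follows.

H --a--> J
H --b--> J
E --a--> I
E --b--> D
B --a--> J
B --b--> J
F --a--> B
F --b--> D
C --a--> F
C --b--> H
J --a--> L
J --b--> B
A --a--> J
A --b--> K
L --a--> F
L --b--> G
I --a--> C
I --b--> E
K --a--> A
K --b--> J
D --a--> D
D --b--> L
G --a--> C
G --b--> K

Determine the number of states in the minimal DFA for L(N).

First remove the unreachable states {E,I}; 10 states remain.
Start with accepting vs non-accepting: {B,C,D,F,G,H,J,K,L} | {A}.
Refine {B,C,D,F,G,H,J,K,L} on symbol a: members go to different blocks, giving {B,C,D,F,G,H,J,L} and {K}.
Split {B,C,D,F,G,H,J,L} by δ(·,b) → {B,C,D,F,H,J,L} and {G}.
Refine {B,C,D,F,H,J,L} on symbol b: members go to different blocks, giving {B,C,D,F,H,J} and {L}.
On input a, block {B,C,D,F,H,J} splits into {B,C,D,F,H} and {J}.
Refine {B,C,D,F,H} on symbol a: members go to different blocks, giving {C,D,F} and {B,H}.
Refine {C,D,F} on symbol a: members go to different blocks, giving {C,D} and {F}.
Refine {C,D} on symbol a: members go to different blocks, giving {C} and {D}.
Stable partition: {C} | {A} | {K} | {G} | {L} | {J} | {B,H} | {F} | {D} — 9 equivalence classes.

9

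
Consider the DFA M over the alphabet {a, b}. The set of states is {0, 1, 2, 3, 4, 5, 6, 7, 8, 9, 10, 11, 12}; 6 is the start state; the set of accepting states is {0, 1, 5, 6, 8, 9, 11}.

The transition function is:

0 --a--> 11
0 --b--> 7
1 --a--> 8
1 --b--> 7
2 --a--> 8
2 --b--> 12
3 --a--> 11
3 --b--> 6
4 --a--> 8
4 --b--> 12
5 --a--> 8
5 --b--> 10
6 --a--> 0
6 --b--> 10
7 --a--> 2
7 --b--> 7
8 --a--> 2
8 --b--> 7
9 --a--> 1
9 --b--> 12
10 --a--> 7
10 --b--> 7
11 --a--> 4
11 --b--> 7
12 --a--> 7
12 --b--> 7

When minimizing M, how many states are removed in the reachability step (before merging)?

No path from 6 leads to 1, 3, 5, 9; the other 9 states are all reachable.

4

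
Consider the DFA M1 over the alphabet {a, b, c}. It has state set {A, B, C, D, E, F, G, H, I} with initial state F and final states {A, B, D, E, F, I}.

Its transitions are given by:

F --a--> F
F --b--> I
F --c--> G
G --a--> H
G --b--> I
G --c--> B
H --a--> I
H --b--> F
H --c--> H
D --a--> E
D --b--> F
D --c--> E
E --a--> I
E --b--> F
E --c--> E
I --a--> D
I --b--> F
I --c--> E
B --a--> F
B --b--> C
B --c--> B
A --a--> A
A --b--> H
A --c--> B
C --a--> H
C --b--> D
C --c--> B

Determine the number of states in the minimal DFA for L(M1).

Reachable states from the start: {B,C,D,E,F,G,H,I}. Unreachable: {A} — drop them.
Initial partition by acceptance: {B,D,E,F,I} | {C,G,H}.
Split {B,D,E,F,I} by δ(·,b) → {D,E,F,I} and {B}.
Refine {D,E,F,I} on symbol c: members go to different blocks, giving {D,E,I} and {F}.
Split {C,G,H} by δ(·,a) → {C,G} and {H}.
The partition is now stable with 5 blocks: {D,E,I} | {C,G} | {B} | {F} | {H}.

5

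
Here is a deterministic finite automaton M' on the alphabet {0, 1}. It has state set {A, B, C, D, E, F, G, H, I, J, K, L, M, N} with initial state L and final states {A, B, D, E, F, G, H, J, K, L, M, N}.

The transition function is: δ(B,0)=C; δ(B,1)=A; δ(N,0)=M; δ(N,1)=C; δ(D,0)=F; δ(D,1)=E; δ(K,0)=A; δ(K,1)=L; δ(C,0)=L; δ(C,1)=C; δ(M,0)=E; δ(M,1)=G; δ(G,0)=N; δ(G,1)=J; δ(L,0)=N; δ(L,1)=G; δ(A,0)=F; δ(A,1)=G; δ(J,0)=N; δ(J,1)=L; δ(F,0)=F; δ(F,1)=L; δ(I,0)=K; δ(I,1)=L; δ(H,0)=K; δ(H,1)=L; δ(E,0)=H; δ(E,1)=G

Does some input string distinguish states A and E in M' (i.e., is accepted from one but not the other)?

No

First remove the unreachable states {B,D,I}; 11 states remain.
P0 = {A,E,F,G,H,J,K,L,M,N} | {C}.
Split {A,E,F,G,H,J,K,L,M,N} by δ(·,1) → {A,E,F,G,H,J,K,L,M} and {N}.
Refine {A,E,F,G,H,J,K,L,M} on symbol 0: members go to different blocks, giving {A,E,F,H,K,M} and {G,J,L}.
No further refinement is possible. Final partition (4 blocks): {A,E,F,H,K,M} | {C} | {N} | {G,J,L}.
A and E lie in the same block of the stable partition, so they are equivalent — no string distinguishes them.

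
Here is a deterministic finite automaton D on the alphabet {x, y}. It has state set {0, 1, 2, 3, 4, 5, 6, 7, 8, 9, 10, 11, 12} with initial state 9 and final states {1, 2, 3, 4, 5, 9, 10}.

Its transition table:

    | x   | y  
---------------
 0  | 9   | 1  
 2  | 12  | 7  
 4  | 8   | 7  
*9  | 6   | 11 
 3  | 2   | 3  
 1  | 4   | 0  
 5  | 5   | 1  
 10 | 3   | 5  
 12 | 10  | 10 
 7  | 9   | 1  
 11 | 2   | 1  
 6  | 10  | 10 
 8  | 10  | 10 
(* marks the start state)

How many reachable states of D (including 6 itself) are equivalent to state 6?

3

Start with accepting vs non-accepting: {1,2,3,4,5,9,10} | {0,6,7,8,11,12}.
Split {1,2,3,4,5,9,10} by δ(·,x) → {1,3,5,10} and {2,4,9}.
On input x, block {1,3,5,10} splits into {1,3} and {5,10}.
Refine {1,3} on symbol y: members go to different blocks, giving {1} and {3}.
On input x, block {0,6,7,8,11,12} splits into {0,7,11} and {6,8,12}.
Split {5,10} by δ(·,x) → {5} and {10}.
Stable partition: {1} | {0,7,11} | {2,4,9} | {5} | {3} | {6,8,12} | {10} — 7 equivalence classes.
State 6 belongs to the block {6,8,12}, which has 3 states.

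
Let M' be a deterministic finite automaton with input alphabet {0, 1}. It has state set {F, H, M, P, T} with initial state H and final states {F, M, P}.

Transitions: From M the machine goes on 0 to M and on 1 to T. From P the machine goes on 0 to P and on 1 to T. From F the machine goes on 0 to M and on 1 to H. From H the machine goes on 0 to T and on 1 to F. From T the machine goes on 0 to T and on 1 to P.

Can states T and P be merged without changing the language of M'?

No

Every state is reachable, so we keep all 5.
Start with accepting vs non-accepting: {F,M,P} | {H,T}.
The partition is now stable with 2 blocks: {F,M,P} | {H,T}.
T and P end up in different blocks, so they are distinguishable. For instance, the string 'ε' is accepted from only P.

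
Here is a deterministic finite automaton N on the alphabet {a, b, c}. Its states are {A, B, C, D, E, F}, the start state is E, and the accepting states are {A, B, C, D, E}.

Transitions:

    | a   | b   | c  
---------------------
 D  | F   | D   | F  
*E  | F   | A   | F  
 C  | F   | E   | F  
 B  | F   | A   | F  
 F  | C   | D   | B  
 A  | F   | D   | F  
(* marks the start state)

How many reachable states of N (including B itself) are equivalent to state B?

5

Every state is reachable, so we keep all 6.
Start with accepting vs non-accepting: {A,B,C,D,E} | {F}.
The partition is now stable with 2 blocks: {A,B,C,D,E} | {F}.
The equivalence class containing B is {A,B,C,D,E}, of size 5.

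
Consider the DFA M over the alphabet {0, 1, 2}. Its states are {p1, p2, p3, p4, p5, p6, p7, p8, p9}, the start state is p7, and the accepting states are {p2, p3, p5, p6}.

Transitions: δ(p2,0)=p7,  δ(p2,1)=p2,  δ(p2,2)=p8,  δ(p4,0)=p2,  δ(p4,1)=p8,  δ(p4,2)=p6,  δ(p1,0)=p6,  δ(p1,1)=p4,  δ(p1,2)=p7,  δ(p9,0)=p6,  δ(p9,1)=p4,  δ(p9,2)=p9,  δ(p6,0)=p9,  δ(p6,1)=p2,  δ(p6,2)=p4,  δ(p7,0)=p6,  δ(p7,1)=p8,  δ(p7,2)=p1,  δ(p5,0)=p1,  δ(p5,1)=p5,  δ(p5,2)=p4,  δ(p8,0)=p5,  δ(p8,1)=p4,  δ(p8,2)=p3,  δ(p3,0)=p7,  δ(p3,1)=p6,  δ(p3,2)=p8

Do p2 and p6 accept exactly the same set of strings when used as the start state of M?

Yes

Every state is reachable, so we keep all 9.
Initial partition by acceptance: {p2,p3,p5,p6} | {p1,p4,p7,p8,p9}.
Split {p1,p4,p7,p8,p9} by δ(·,2) → {p1,p7,p9} and {p4,p8}.
The partition is now stable with 3 blocks: {p2,p3,p5,p6} | {p1,p7,p9} | {p4,p8}.
p2 and p6 lie in the same block of the stable partition, so they are equivalent — no string distinguishes them.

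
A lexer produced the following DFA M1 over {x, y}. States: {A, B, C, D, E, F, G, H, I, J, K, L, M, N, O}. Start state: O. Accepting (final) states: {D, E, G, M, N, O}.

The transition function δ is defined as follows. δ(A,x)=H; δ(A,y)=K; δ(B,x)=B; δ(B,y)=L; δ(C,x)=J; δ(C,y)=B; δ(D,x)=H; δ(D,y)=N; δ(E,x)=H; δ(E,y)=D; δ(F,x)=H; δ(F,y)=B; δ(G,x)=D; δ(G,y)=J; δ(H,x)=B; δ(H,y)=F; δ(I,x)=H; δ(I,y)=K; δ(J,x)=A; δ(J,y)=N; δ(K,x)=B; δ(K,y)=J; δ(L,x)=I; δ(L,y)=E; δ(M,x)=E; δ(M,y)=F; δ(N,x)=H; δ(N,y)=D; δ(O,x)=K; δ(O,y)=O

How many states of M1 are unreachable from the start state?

BFS from O reaches {A, B, D, E, F, H, I, J, K, L, N, O}; the 3 state(s) C, G, M are never visited.

3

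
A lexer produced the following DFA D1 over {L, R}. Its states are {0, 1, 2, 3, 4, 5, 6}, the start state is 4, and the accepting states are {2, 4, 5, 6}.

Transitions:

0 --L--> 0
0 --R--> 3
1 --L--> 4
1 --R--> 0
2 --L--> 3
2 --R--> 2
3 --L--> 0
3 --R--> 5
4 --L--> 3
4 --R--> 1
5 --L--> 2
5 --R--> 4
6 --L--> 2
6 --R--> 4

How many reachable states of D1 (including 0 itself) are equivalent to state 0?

Reachable states from the start: {0,1,2,3,4,5}. Unreachable: {6} — drop them.
P0 = {2,4,5} | {0,1,3}.
Refine {2,4,5} on symbol L: members go to different blocks, giving {2,4} and {5}.
Split {2,4} by δ(·,R) → {2} and {4}.
Split {0,1,3} by δ(·,L) → {0,3} and {1}.
On input R, block {0,3} splits into {0} and {3}.
The partition is now stable with 6 blocks: {2} | {0} | {5} | {4} | {1} | {3}.
State 0 belongs to the block {0}, which has 1 states.

1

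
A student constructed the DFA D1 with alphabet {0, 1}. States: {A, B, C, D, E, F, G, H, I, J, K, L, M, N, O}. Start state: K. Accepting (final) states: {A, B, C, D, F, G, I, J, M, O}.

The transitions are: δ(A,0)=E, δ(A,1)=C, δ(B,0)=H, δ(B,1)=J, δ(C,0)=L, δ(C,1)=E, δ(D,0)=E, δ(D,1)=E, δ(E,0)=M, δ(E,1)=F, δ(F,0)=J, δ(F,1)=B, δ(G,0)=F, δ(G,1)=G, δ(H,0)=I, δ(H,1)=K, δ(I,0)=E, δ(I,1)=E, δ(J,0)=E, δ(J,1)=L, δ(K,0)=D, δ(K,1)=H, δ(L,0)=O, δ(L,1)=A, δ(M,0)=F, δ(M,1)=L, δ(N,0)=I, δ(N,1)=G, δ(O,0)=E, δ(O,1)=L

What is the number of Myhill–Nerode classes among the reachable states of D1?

Reachable states from the start: {A,B,C,D,E,F,H,I,J,K,L,M,O}. Unreachable: {G,N} — drop them.
P0 = {A,B,C,D,F,I,J,M,O} | {E,H,K,L}.
Refine {A,B,C,D,F,I,J,M,O} on symbol 0: members go to different blocks, giving {A,B,C,D,I,J,O} and {F,M}.
On input 1, block {A,B,C,D,I,J,O} splits into {C,D,I,J,O} and {A,B}.
Split {E,H,K,L} by δ(·,0) → {H,K,L} and {E}.
Refine {C,D,I,J,O} on symbol 0: members go to different blocks, giving {D,I,J,O} and {C}.
On input 1, block {D,I,J,O} splits into {D,I} and {J,O}.
On input 0, block {H,K,L} splits into {H,K} and {L}.
Refine {F,M} on symbol 0: members go to different blocks, giving {F} and {M}.
Split {A,B} by δ(·,0) → {A} and {B}.
No further refinement is possible. Final partition (10 blocks): {D,I} | {H,K} | {F} | {A} | {E} | {C} | {J,O} | {L} | {M} | {B}.

10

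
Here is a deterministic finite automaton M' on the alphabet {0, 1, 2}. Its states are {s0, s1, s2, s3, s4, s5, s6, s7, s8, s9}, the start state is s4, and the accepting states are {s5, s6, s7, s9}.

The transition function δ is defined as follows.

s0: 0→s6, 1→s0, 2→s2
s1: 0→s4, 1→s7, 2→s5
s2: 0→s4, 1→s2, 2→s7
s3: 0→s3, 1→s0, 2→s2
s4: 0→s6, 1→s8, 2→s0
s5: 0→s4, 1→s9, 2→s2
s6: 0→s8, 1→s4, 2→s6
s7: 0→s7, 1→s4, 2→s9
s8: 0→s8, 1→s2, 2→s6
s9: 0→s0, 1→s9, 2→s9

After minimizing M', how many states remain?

Reachable states from the start: {s0,s2,s4,s6,s7,s8,s9}. Unreachable: {s1,s3,s5} — drop them.
P0 = {s6,s7,s9} | {s0,s2,s4,s8}.
Refine {s6,s7,s9} on symbol 0: members go to different blocks, giving {s6,s9} and {s7}.
Split {s6,s9} by δ(·,1) → {s6} and {s9}.
Split {s0,s2,s4,s8} by δ(·,0) → {s0,s4} and {s2,s8}.
On input 1, block {s0,s4} splits into {s0} and {s4}.
Refine {s2,s8} on symbol 0: members go to different blocks, giving {s2} and {s8}.
No further refinement is possible. Final partition (7 blocks): {s6} | {s0} | {s7} | {s9} | {s2} | {s4} | {s8}.

7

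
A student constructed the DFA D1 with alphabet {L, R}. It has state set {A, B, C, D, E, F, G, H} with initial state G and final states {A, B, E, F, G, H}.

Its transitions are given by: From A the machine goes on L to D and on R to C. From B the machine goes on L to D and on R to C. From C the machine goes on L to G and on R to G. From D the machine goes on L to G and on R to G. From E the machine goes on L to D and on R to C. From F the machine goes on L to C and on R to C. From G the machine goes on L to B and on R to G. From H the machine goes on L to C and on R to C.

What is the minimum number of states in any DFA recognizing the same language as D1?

States {A,E,F,H} cannot be reached from the start state, so discard them.
Initial partition by acceptance: {B,G} | {C,D}.
Refine {B,G} on symbol L: members go to different blocks, giving {B} and {G}.
No further refinement is possible. Final partition (3 blocks): {B} | {C,D} | {G}.

3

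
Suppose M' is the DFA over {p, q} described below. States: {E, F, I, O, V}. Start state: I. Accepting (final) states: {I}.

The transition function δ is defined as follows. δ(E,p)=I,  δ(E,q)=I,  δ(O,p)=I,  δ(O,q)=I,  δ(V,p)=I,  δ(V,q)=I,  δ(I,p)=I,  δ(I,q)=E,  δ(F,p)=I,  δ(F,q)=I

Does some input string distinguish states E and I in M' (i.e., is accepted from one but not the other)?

First remove the unreachable states {F,O,V}; 2 states remain.
P0 = {I} | {E}.
Stable partition: {I} | {E} — 2 equivalence classes.
E and I end up in different blocks, so they are distinguishable. For instance, the string 'ε' is accepted from only I.

Yes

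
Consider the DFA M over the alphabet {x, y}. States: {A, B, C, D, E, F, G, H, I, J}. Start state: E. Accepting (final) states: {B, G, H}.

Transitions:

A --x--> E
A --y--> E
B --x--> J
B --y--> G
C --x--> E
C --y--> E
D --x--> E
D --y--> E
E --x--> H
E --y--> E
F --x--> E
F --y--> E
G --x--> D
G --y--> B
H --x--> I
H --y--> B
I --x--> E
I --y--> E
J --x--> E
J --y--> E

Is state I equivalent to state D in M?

Yes

States {A,C,F} cannot be reached from the start state, so discard them.
P0 = {B,G,H} | {D,E,I,J}.
On input x, block {D,E,I,J} splits into {D,I,J} and {E}.
The partition is now stable with 3 blocks: {B,G,H} | {D,I,J} | {E}.
I and D lie in the same block of the stable partition, so they are equivalent — no string distinguishes them.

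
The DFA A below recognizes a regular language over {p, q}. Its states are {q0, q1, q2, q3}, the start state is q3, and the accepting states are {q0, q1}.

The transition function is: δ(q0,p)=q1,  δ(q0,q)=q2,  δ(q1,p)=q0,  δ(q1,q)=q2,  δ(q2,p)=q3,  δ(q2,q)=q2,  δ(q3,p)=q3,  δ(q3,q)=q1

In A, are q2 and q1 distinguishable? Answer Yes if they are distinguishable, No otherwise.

Yes

Every state is reachable, so we keep all 4.
Initial partition by acceptance: {q0,q1} | {q2,q3}.
Refine {q2,q3} on symbol q: members go to different blocks, giving {q2} and {q3}.
Stable partition: {q0,q1} | {q2} | {q3} — 3 equivalence classes.
q2 and q1 end up in different blocks, so they are distinguishable. For instance, the string 'ε' is accepted from only q1.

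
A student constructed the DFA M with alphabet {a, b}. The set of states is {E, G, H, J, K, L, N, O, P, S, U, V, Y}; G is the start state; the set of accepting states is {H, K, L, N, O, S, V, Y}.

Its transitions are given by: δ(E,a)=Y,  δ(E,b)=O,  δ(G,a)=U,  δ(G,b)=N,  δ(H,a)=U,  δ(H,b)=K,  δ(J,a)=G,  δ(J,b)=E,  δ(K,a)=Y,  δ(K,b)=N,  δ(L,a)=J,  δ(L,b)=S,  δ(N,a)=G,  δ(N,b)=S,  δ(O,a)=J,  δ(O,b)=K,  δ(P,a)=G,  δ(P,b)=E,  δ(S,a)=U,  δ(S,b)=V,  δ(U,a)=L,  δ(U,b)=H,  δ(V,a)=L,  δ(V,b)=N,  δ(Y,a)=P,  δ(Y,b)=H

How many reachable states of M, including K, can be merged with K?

All states are reachable from the start state.
Start with accepting vs non-accepting: {H,K,L,N,O,S,V,Y} | {E,G,J,P,U}.
On input a, block {H,K,L,N,O,S,V,Y} splits into {H,L,N,O,S,Y} and {K,V}.
On input b, block {H,L,N,O,S,Y} splits into {L,N,Y} and {H,O,S}.
Split {E,G,J,P,U} by δ(·,a) → {G,J,P} and {E,U}.
Refine {G,J,P} on symbol a: members go to different blocks, giving {J,P} and {G}.
Refine {L,N,Y} on symbol a: members go to different blocks, giving {L,Y} and {N}.
On input a, block {H,O,S} splits into {H,S} and {O}.
On input b, block {E,U} splits into {E} and {U}.
No further refinement is possible. Final partition (9 blocks): {L,Y} | {J,P} | {K,V} | {H,S} | {E} | {G} | {N} | {O} | {U}.
The equivalence class containing K is {K,V}, of size 2.

2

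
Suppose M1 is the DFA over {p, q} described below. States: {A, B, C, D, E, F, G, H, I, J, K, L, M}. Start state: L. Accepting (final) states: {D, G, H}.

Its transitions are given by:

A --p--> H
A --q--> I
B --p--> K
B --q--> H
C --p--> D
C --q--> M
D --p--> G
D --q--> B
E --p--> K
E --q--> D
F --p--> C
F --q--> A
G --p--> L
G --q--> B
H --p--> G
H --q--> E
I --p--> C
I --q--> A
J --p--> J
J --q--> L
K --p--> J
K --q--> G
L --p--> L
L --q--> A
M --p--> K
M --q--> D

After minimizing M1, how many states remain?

9

First remove the unreachable states {F}; 12 states remain.
Start with accepting vs non-accepting: {D,G,H} | {A,B,C,E,I,J,K,L,M}.
Split {D,G,H} by δ(·,p) → {D,H} and {G}.
On input p, block {A,B,C,E,I,J,K,L,M} splits into {B,E,I,J,K,L,M} and {A,C}.
On input p, block {B,E,I,J,K,L,M} splits into {B,E,J,K,L,M} and {I}.
Refine {B,E,J,K,L,M} on symbol q: members go to different blocks, giving {B,E,M} and {J} and {K} and {L}.
Refine {A,C} on symbol q: members go to different blocks, giving {A} and {C}.
The partition is now stable with 9 blocks: {D,H} | {B,E,M} | {G} | {A} | {I} | {J} | {K} | {L} | {C}.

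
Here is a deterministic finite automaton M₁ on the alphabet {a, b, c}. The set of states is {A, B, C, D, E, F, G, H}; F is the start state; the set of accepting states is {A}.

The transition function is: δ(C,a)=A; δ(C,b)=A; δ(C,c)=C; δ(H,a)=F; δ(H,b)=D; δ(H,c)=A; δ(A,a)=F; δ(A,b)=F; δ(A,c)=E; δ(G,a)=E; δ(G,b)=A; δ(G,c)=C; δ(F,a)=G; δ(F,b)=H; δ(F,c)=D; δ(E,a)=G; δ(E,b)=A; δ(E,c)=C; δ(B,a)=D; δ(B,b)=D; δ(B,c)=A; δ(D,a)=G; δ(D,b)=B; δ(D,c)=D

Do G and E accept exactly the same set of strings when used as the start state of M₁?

Yes

Start with accepting vs non-accepting: {A} | {B,C,D,E,F,G,H}.
Split {B,C,D,E,F,G,H} by δ(·,a) → {B,D,E,F,G,H} and {C}.
On input b, block {B,D,E,F,G,H} splits into {B,D,F,H} and {E,G}.
On input a, block {B,D,F,H} splits into {B,H} and {D,F}.
The partition is now stable with 5 blocks: {A} | {B,H} | {C} | {E,G} | {D,F}.
G and E lie in the same block of the stable partition, so they are equivalent — no string distinguishes them.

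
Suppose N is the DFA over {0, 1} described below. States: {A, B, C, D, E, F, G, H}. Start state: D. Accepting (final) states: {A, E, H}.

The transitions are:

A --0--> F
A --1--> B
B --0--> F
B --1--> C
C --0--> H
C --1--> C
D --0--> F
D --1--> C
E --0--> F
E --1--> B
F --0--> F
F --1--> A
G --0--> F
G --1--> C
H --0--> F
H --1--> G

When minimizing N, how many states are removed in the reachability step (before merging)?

1

BFS from D reaches {A, B, C, D, F, G, H}; the 1 state(s) E are never visited.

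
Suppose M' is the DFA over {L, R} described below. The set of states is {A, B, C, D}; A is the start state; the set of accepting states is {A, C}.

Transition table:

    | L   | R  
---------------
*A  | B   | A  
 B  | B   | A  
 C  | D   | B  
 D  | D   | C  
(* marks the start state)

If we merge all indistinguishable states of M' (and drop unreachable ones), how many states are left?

First remove the unreachable states {C,D}; 2 states remain.
P0 = {A} | {B}.
No further refinement is possible. Final partition (2 blocks): {A} | {B}.

2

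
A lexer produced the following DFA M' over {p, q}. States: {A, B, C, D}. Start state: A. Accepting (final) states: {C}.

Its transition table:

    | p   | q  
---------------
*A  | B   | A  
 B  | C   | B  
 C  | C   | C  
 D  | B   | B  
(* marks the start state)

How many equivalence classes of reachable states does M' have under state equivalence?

Reachable states from the start: {A,B,C}. Unreachable: {D} — drop them.
Initial partition by acceptance: {C} | {A,B}.
On input p, block {A,B} splits into {A} and {B}.
The partition is now stable with 3 blocks: {C} | {A} | {B}.

3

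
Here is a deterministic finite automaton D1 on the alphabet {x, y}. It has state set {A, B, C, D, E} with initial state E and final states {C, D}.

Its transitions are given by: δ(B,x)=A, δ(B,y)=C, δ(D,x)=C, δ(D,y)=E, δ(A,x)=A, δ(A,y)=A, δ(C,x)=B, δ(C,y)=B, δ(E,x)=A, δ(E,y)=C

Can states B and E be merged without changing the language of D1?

First remove the unreachable states {D}; 4 states remain.
P0 = {C} | {A,B,E}.
On input y, block {A,B,E} splits into {B,E} and {A}.
Stable partition: {C} | {B,E} | {A} — 3 equivalence classes.
B and E lie in the same block of the stable partition, so they are equivalent — no string distinguishes them.

Yes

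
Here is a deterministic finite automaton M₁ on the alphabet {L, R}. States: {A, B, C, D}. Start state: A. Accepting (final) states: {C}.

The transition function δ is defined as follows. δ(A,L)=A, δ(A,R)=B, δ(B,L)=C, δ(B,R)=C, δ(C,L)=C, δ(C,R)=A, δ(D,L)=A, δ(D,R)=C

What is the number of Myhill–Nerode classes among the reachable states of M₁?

3

Reachable states from the start: {A,B,C}. Unreachable: {D} — drop them.
P0 = {C} | {A,B}.
On input L, block {A,B} splits into {A} and {B}.
Stable partition: {C} | {A} | {B} — 3 equivalence classes.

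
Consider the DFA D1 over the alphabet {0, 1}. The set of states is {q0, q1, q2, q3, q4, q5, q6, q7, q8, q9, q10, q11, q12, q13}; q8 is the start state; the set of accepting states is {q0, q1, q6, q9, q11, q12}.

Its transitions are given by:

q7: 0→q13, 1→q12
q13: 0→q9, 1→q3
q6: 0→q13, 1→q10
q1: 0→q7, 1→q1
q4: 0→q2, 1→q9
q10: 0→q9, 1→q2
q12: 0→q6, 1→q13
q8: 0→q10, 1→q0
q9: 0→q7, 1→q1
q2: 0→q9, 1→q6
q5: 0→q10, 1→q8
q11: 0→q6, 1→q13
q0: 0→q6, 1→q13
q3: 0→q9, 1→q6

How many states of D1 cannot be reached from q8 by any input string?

3

BFS from q8 reaches {q0, q1, q2, q3, q6, q7, q8, q9, q10, q12, q13}; the 3 state(s) q4, q5, q11 are never visited.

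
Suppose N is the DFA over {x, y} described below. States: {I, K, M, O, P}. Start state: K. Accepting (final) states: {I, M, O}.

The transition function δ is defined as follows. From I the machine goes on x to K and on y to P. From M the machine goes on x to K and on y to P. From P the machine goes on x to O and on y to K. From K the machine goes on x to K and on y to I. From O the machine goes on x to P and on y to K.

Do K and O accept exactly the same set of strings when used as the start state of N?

First remove the unreachable states {M}; 4 states remain.
P0 = {I,O} | {K,P}.
On input x, block {K,P} splits into {K} and {P}.
Refine {I,O} on symbol x: members go to different blocks, giving {O} and {I}.
No further refinement is possible. Final partition (4 blocks): {O} | {K} | {P} | {I}.
K and O end up in different blocks, so they are distinguishable. For instance, the string 'ε' is accepted from only O.

No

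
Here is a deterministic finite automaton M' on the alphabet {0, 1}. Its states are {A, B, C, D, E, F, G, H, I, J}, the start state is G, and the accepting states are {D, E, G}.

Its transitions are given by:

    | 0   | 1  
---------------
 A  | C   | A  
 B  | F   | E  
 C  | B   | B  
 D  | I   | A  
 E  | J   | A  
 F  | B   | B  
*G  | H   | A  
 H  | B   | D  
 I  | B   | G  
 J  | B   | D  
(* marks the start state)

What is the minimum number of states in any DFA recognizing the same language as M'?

All states are reachable from the start state.
Initial partition by acceptance: {D,E,G} | {A,B,C,F,H,I,J}.
On input 1, block {A,B,C,F,H,I,J} splits into {B,H,I,J} and {A,C,F}.
On input 0, block {B,H,I,J} splits into {H,I,J} and {B}.
Split {A,C,F} by δ(·,0) → {C,F} and {A}.
No further refinement is possible. Final partition (5 blocks): {D,E,G} | {H,I,J} | {C,F} | {B} | {A}.

5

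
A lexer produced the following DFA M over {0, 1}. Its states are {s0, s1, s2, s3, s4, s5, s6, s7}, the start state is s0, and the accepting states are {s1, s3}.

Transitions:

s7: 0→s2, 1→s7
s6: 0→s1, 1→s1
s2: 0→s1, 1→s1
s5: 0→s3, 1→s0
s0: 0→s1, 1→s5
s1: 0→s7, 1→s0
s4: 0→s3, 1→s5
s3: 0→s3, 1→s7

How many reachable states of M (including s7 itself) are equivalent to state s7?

1

First remove the unreachable states {s4,s6}; 6 states remain.
Start with accepting vs non-accepting: {s1,s3} | {s0,s2,s5,s7}.
Refine {s1,s3} on symbol 0: members go to different blocks, giving {s1} and {s3}.
On input 0, block {s0,s2,s5,s7} splits into {s0,s2} and {s5} and {s7}.
Split {s0,s2} by δ(·,1) → {s0} and {s2}.
No further refinement is possible. Final partition (6 blocks): {s1} | {s0} | {s3} | {s5} | {s7} | {s2}.
The equivalence class containing s7 is {s7}, of size 1.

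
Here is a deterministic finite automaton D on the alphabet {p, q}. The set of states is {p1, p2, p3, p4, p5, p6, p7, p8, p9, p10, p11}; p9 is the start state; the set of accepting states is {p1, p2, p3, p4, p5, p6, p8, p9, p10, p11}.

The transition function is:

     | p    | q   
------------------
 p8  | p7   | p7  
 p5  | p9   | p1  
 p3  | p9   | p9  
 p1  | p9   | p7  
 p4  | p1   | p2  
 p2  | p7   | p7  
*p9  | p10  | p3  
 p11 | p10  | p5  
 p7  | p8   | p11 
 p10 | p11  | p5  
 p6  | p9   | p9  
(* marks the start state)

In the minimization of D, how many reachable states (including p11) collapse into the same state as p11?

Reachable states from the start: {p1,p3,p5,p7,p8,p9,p10,p11}. Unreachable: {p2,p4,p6} — drop them.
Start with accepting vs non-accepting: {p1,p3,p5,p8,p9,p10,p11} | {p7}.
On input p, block {p1,p3,p5,p8,p9,p10,p11} splits into {p1,p3,p5,p9,p10,p11} and {p8}.
Refine {p1,p3,p5,p9,p10,p11} on symbol q: members go to different blocks, giving {p3,p5,p9,p10,p11} and {p1}.
Refine {p3,p5,p9,p10,p11} on symbol q: members go to different blocks, giving {p3,p9,p10,p11} and {p5}.
Split {p3,p9,p10,p11} by δ(·,q) → {p3,p9} and {p10,p11}.
Refine {p3,p9} on symbol p: members go to different blocks, giving {p3} and {p9}.
No further refinement is possible. Final partition (7 blocks): {p3} | {p7} | {p8} | {p1} | {p5} | {p10,p11} | {p9}.
State p11 belongs to the block {p10,p11}, which has 2 states.

2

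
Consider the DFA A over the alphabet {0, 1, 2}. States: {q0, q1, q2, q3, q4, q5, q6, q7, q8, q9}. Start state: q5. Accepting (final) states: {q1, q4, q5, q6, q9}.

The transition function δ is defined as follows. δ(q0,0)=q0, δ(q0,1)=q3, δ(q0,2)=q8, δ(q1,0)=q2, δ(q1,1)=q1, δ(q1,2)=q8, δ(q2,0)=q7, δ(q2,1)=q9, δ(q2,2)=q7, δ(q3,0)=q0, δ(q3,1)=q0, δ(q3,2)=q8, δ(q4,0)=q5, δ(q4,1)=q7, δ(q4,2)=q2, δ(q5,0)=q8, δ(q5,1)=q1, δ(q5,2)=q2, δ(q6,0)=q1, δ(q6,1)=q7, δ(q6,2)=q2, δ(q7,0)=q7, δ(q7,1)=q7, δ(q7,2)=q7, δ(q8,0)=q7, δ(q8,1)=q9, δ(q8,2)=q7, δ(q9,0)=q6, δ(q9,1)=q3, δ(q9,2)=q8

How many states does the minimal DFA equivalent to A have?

6

States {q4} cannot be reached from the start state, so discard them.
P0 = {q1,q5,q6,q9} | {q0,q2,q3,q7,q8}.
Split {q1,q5,q6,q9} by δ(·,0) → {q1,q5} and {q6,q9}.
On input 1, block {q0,q2,q3,q7,q8} splits into {q0,q3,q7} and {q2,q8}.
Split {q0,q3,q7} by δ(·,2) → {q0,q3} and {q7}.
On input 0, block {q6,q9} splits into {q6} and {q9}.
No further refinement is possible. Final partition (6 blocks): {q1,q5} | {q0,q3} | {q6} | {q2,q8} | {q7} | {q9}.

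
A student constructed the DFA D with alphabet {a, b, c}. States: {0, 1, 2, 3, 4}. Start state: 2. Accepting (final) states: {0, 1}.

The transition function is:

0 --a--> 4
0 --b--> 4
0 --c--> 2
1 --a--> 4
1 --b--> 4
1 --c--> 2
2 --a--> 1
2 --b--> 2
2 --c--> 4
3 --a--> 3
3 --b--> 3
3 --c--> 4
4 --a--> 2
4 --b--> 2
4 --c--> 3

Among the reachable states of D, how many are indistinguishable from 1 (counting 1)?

1

Reachable states from the start: {1,2,3,4}. Unreachable: {0} — drop them.
P0 = {1} | {2,3,4}.
On input a, block {2,3,4} splits into {3,4} and {2}.
Split {3,4} by δ(·,a) → {3} and {4}.
Stable partition: {1} | {3} | {2} | {4} — 4 equivalence classes.
State 1 belongs to the block {1}, which has 1 states.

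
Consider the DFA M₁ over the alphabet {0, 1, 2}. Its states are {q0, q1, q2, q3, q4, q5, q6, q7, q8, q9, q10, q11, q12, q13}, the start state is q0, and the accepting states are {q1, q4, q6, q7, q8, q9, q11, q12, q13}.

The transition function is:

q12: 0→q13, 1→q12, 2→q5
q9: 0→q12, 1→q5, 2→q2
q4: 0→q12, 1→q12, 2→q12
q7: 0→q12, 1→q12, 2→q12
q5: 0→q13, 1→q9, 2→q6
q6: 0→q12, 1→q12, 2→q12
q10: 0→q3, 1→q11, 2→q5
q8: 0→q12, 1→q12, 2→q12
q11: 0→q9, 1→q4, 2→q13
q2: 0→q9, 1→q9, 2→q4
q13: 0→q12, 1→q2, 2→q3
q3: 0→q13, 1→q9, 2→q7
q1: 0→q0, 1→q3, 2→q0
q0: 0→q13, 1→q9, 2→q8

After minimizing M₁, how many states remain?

First remove the unreachable states {q1,q10,q11}; 11 states remain.
Start with accepting vs non-accepting: {q4,q6,q7,q8,q9,q12,q13} | {q0,q2,q3,q5}.
On input 1, block {q4,q6,q7,q8,q9,q12,q13} splits into {q4,q6,q7,q8,q12} and {q9,q13}.
Refine {q4,q6,q7,q8,q12} on symbol 0: members go to different blocks, giving {q4,q6,q7,q8} and {q12}.
Stable partition: {q4,q6,q7,q8} | {q0,q2,q3,q5} | {q9,q13} | {q12} — 4 equivalence classes.

4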